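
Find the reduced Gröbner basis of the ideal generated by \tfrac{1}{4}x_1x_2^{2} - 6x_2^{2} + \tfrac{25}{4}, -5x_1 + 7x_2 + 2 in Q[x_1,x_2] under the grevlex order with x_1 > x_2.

G = {x_2^{3} - \tfrac{118}{7}x_2^{2} + \tfrac{125}{7}, x_1 - \tfrac{7}{5}x_2 - \tfrac{2}{5}}

f_1 = \tfrac{1}{4}x_1x_2^{2} - 6x_2^{2} + \tfrac{25}{4}, LT = x_1x_2^{2}.
f_2 = -5x_1 + 7x_2 + 2, LT = x_1.

S(f_1,f_2): lcm = x_1x_2^{2}. S = \tfrac{7}{5}x_2^{3} - \tfrac{118}{5}x_2^{2} + 25.
  reduce S modulo (f_1, f_2):
  remainder \tfrac{7}{5}x_2^{3} - \tfrac{118}{5}x_2^{2} + 25 ≠ 0; add g_3 = \tfrac{7}{5}x_2^{3} - \tfrac{118}{5}x_2^{2} + 25 to the basis.

The other S-polynomials (S(f_1,g_3), S(f_2,g_3)) all reduce to 0 modulo the current basis, so we have a Gröbner basis.
Inter-reduce: drop elements whose leading term is divisible by another's, tail-reduce, and make monic.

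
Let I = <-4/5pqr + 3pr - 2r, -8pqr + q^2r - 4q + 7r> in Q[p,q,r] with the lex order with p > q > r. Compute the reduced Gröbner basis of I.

G = {pq^2 - 15/4pq + 5/2q, pr - 1/30q^2r + 2/15q - 9/10r, q^3r - 15/4q^2r - 4q^2 + 27qr + 15q - 105/4r}

The reduced Gröbner basis is the canonical form of the ideal for this ordering.

f_1 = -4/5pqr + 3pr - 2r, LT = pqr.
f_2 = -8pqr + q^2r - 4q + 7r, LT = pqr.

S(f_1,f_2): lcm = pqr. S = -15/4pr + 1/8q^2r - 1/2q + 27/8r.
  leading term pr: no divisor's leading term divides it; move -15/4pr to the remainder.
  leading term q^2r: no divisor's leading term divides it; move 1/8q^2r to the remainder.
  leading term q: no divisor's leading term divides it; move -1/2q to the remainder.
  leading term r: no divisor's leading term divides it; move 27/8r to the remainder.
  remainder -15/4pr + 1/8q^2r - 1/2q + 27/8r ≠ 0; add g_3 = -15/4pr + 1/8q^2r - 1/2q + 27/8r to the basis.

S(f_1,g_3): lcm = pqr. S = -15/4pr + 1/30q^3r - 2/15q^2 + 9/10qr + 5/2r.
  leading term pr: subtract (1)·g_3 from -15/4pr + 1/30q^3r - 2/15q^2 + 9/10qr + 5/2r → 1/30q^3r - 1/8q^2r - 2/15q^2 + 9/10qr + 1/2q - 7/8r
  leading term q^3r: no divisor's leading term divides it; move 1/30q^3r to the remainder.
  leading term q^2r: no divisor's leading term divides it; move -1/8q^2r to the remainder.
  leading term q^2: no divisor's leading term divides it; move -2/15q^2 to the remainder.
  leading term qr: no divisor's leading term divides it; move 9/10qr to the remainder.
  leading term q: no divisor's leading term divides it; move 1/2q to the remainder.
  leading term r: no divisor's leading term divides it; move -7/8r to the remainder.
  remainder 1/30q^3r - 1/8q^2r - 2/15q^2 + 9/10qr + 1/2q - 7/8r ≠ 0; add g_4 = 1/30q^3r - 1/8q^2r - 2/15q^2 + 9/10qr + 1/2q - 7/8r to the basis.

S(f_1,g_4): lcm = pq^3r. S = 4pq^2 - 27pqr - 15pq + 105/4pr + 5/2q^2r.
  leading term pq^2: no divisor's leading term divides it; move 4pq^2 to the remainder.
  leading term pqr: subtract (135/4)·f_1 from -27pqr - 15pq + 105/4pr + 5/2q^2r → -15pq - 75pr + 5/2q^2r + 135/2r
  leading term pq: no divisor's leading term divides it; move -15pq to the remainder.
  leading term pr: subtract (20)·g_3 from -75pr + 5/2q^2r + 135/2r → 10q
  leading term q: no divisor's leading term divides it; move 10q to the remainder.
  remainder 4pq^2 - 15pq + 10q ≠ 0; add g_5 = 4pq^2 - 15pq + 10q to the basis.

The other S-polynomials (S(f_2,g_3), S(f_2,g_4), S(g_3,g_4), S(f_1,g_5), S(f_2,g_5), S(g_3,g_5), S(g_4,g_5)) all reduce to 0 modulo the current basis, so we have a Gröbner basis.
Inter-reduce: drop elements whose leading term is divisible by another's, tail-reduce, and make monic.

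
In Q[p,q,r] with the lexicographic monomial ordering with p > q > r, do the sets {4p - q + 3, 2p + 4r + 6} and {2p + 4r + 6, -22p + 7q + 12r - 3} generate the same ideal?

Equality of ideals is decidable: compute both reduced Gröbner bases (unique for the ordering) and check whether they agree.
Buchberger on the first generating set:
f_1 = 4p - q + 3, LT = p.
f_2 = 2p + 4r + 6, LT = p.

S(f_1,f_2): lcm = p. S = -1/4q - 2r - 9/4.
  leading term q: no divisor's leading term divides it; move -1/4q to the remainder.
  leading term r: no divisor's leading term divides it; move -2r to the remainder.
  leading term 1: no divisor's leading term divides it; move -9/4 to the remainder.
  remainder -1/4q - 2r - 9/4 ≠ 0; add g_3 = -1/4q - 2r - 9/4 to the basis.

The other S-polynomials (S(f_1,g_3), S(f_2,g_3)) all reduce to 0 modulo the current basis, so we have a Gröbner basis.
Inter-reduce: drop elements whose leading term is divisible by another's, tail-reduce, and make monic.
Reduced Gröbner basis: {p + 2r + 3, q + 8r + 9}.

Buchberger on the second generating set:
h_1 = 2p + 4r + 6, LT = p.
h_2 = -22p + 7q + 12r - 3, LT = p.

S(h_1,h_2): lcm = p. S = 7/22q + 28/11r + 63/22.
  leading term q: no divisor's leading term divides it; move 7/22q to the remainder.
  leading term r: no divisor's leading term divides it; move 28/11r to the remainder.
  leading term 1: no divisor's leading term divides it; move 63/22 to the remainder.
  remainder 7/22q + 28/11r + 63/22 ≠ 0; add k_3 = 7/22q + 28/11r + 63/22 to the basis.

The other S-polynomials (S(h_1,k_3), S(h_2,k_3)) all reduce to 0 modulo the current basis, so we have a Gröbner basis.
Inter-reduce: drop elements whose leading term is divisible by another's, tail-reduce, and make monic.
Reduced Gröbner basis: {p + 2r + 3, q + 8r + 9}.

These coincide, so the ideals are equal.

Yes, the ideals are equal.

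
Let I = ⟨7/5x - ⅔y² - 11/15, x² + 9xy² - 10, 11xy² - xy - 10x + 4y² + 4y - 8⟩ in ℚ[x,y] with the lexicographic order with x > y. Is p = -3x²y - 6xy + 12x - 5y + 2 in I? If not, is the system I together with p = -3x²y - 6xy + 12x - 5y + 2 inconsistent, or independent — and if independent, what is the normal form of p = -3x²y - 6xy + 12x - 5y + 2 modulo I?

First compute the reduced Gröbner basis of I by Buchberger's algorithm.
f_1 = 7/5x - ⅔y² - 11/15, LT = x.
f_2 = x² + 9xy² - 10, LT = x².
f_3 = 11xy² - xy - 10x + 4y² + 4y - 8, LT = xy².

S(f_1,f_2): lcm = x². S = -199/21xy² - 11/21x + 10.
  reduce S modulo (f_1, f_2, f_3):
  remainder -1990/441y⁴ - 2299/441y² + 4289/441 ≠ 0; add h_4 = -1990/441y⁴ - 2299/441y² + 4289/441 to the basis.

S(f_1,f_3): lcm = xy². S = 1/11xy + 10/11x - 10/21y⁴ - 205/231y² - 4/11y + 8/11.
  reduce S modulo (f_1, f_2, f_3, h_4):
  remainder 10/231y³ + 4394/45969y² - 73/231y + 8143/45969 ≠ 0; add h_5 = 10/231y³ + 4394/45969y² - 73/231y + 8143/45969 to the basis.

S(f_2,f_3): lcm = x²y². S = 1/11x²y + 10/11x² + 9xy⁴ - 4/11xy² - 4/11xy + 8/11x - 10y².
  reduce S modulo (f_1, f_2, f_3, h_4, h_5):
  remainder 912/2189y² - 2688/2189y + 1776/2189 ≠ 0; add h_6 = 912/2189y² - 2688/2189y + 1776/2189 to the basis.

S(f_3,h_5): lcm = xy³. S = -25162/10945xy² + 703/110xy - 8143/1990x + 4/11y³ + 4/11y² - 8/11y.
  reduce S modulo (f_1, f_2, f_3, h_4, h_5, h_6):
  remainder 34181112/41383045y - 34181112/41383045 ≠ 0; add h_7 = 34181112/41383045y - 34181112/41383045 to the basis.

The other S-polynomials (S(f_1,h_4), S(f_2,h_4), S(f_3,h_4), S(f_1,h_5), S(f_2,h_5), S(h_4,h_5), S(f_1,h_6), S(f_2,h_6), S(f_3,h_6), S(h_4,h_6), S(h_5,h_6), S(f_1,h_7), S(f_2,h_7), S(f_3,h_7), S(h_4,h_7), S(h_5,h_7), S(h_6,h_7)) all reduce to 0 modulo the current basis, so we have a Gröbner basis.
Inter-reduce: drop elements whose leading term is divisible by another's, tail-reduce, and make monic.
Reduced Gröbner basis: {x - 1, y - 1}.
Label its elements g_1 = x - 1, g_2 = y - 1.

Reduce p = -3x²y - 6xy + 12x - 5y + 2 modulo G:
  leading term x²y: subtract (-3xy)·g_1 from -3x²y - 6xy + 12x - 5y + 2 → -9xy + 12x - 5y + 2
  leading term xy: subtract (-9y)·g_1 from -9xy + 12x - 5y + 2 → 12x - 14y + 2
  leading term x: subtract (12)·g_1 from 12x - 14y + 2 → -14y + 14
  leading term y: subtract (-14)·g_2 from -14y + 14 → 0
  normal form = 0.
Since the normal form is 0, p ∈ I.

-3x²y - 6xy + 12x - 5y + 2 lies in I (it reduces to 0).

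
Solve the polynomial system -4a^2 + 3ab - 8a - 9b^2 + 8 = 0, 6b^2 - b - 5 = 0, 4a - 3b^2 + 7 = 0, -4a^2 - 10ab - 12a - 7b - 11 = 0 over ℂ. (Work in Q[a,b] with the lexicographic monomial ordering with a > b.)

{(-1, 1)}

Compute a lex Gröbner basis by Buchberger's algorithm.
f_1 = -4a^2 + 3ab - 8a - 9b^2 + 8, LT = a^2.
f_2 = 6b^2 - b - 5, LT = b^2.
f_3 = 4a - 3b^2 + 7, LT = a.
f_4 = -4a^2 - 10ab - 12a - 7b - 11, LT = a^2.

S(f_1,f_3): lcm = a^2. S = 3/4ab^2 - 3/4ab + 1/4a + 9/4b^2 - 2.
  leading term ab^2: subtract (1/8a)·f_2 from 3/4ab^2 - 3/4ab + 1/4a + 9/4b^2 - 2 → -5/8ab + 7/8a + 9/4b^2 - 2
  leading term ab: subtract (-5/32b)·f_3 from -5/8ab + 7/8a + 9/4b^2 - 2 → 7/8a - 15/32b^3 + 9/4b^2 + 35/32b - 2
  leading term a: subtract (7/32)·f_3 from 7/8a - 15/32b^3 + 9/4b^2 + 35/32b - 2 → -15/32b^3 + 93/32b^2 + 35/32b - 113/32
  leading term b^3: subtract (-5/64b)·f_2 from -15/32b^3 + 93/32b^2 + 35/32b - 113/32 → 181/64b^2 + 45/64b - 113/32
  leading term b^2: subtract (181/384)·f_2 from 181/64b^2 + 45/64b - 113/32 → 451/384b - 451/384
  leading term b: no divisor's leading term divides it; move 451/384b to the remainder.
  leading term 1: no divisor's leading term divides it; move -451/384 to the remainder.
  remainder 451/384b - 451/384 ≠ 0; add h_5 = 451/384b - 451/384 to the basis.

The other S-polynomials (S(f_1,f_2), S(f_1,f_4), S(f_2,f_3), S(f_2,f_4), S(f_3,f_4), S(f_1,h_5), S(f_2,h_5), S(f_3,h_5), S(f_4,h_5)) all reduce to 0 modulo the current basis, so we have a Gröbner basis.
Inter-reduce: drop elements whose leading term is divisible by another's, tail-reduce, and make monic.
Reduced Gröbner basis: {a + 1, b - 1}.

The lex basis is triangular: the last element involves only b. Solving b - 1 = 0 gives b ∈ {1}; substituting each value into the earlier elements determines the remaining variables.
  b = 1: the earlier basis element becomes a + 1 = 0, giving a = -1 — point (-1, 1).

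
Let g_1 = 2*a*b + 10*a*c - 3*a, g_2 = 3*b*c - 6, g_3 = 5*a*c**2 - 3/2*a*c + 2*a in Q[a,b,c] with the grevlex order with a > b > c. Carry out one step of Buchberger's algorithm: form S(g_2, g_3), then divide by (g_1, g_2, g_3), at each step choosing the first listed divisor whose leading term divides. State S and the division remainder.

S(g_2, g_3) = 3/10*a*b*c - 2/5*a*b - 2*a*c; remainder on division = 0.

lcm(LM(g_2), LM(g_3)) = a*b*c**2.
S = (lcm/LT(g_2))·g_2 − (lcm/LT(g_3))·g_3 = 3/10*a*b*c - 2/5*a*b - 2*a*c.
Reduce S modulo (g_1, g_2, g_3) in that order:
  leading term a*b*c: subtract (3/20*c)·g_1 from 3/10*a*b*c - 2/5*a*b - 2*a*c → -3/2*a*c**2 - 2/5*a*b - 31/20*a*c
  leading term a*c**2: subtract (-3/10)·g_3 from -3/2*a*c**2 - 2/5*a*b - 31/20*a*c → -2/5*a*b - 2*a*c + 3/5*a
  leading term a*b: subtract (-1/5)·g_1 from -2/5*a*b - 2*a*c + 3/5*a → 0
The remainder is 0, so this S-polynomial contributes no new basis element.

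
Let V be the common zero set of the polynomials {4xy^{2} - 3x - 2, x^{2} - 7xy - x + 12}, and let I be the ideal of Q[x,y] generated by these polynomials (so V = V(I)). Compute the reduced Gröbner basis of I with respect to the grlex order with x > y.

G = {x^{2} - 7xy - x + 12, y^{2} + \tfrac{1}{24}x - \tfrac{7}{24}y - \tfrac{19}{24}}

f_1 = 4xy^{2} - 3x - 2, LT = xy^{2}.
f_2 = x^{2} - 7xy - x + 12, LT = x^{2}.

S(f_1,f_2): lcm = x^{2}y^{2}. S = 7xy^{3} + xy^{2} - \tfrac{3}{4}x^{2} - 12y^{2} - \tfrac{1}{2}x.
  leading term xy^{3}: subtract (\tfrac{7}{4}y)·f_1 from 7xy^{3} + xy^{2} - \tfrac{3}{4}x^{2} - 12y^{2} - \tfrac{1}{2}x → xy^{2} - \tfrac{3}{4}x^{2} + \tfrac{21}{4}xy - 12y^{2} - \tfrac{1}{2}x + \tfrac{7}{2}y
  leading term xy^{2}: subtract (\tfrac{1}{4})·f_1 from xy^{2} - \tfrac{3}{4}x^{2} + \tfrac{21}{4}xy - 12y^{2} - \tfrac{1}{2}x + \tfrac{7}{2}y → -\tfrac{3}{4}x^{2} + \tfrac{21}{4}xy - 12y^{2} + \tfrac{1}{4}x + \tfrac{7}{2}y + \tfrac{1}{2}
  leading term x^{2}: subtract (-\tfrac{3}{4})·f_2 from -\tfrac{3}{4}x^{2} + \tfrac{21}{4}xy - 12y^{2} + \tfrac{1}{4}x + \tfrac{7}{2}y + \tfrac{1}{2} → -12y^{2} - \tfrac{1}{2}x + \tfrac{7}{2}y + \tfrac{19}{2}
  leading term y^{2}: no divisor's leading term divides it; move -12y^{2} to the remainder.
  leading term x: no divisor's leading term divides it; move -\tfrac{1}{2}x to the remainder.
  leading term y: no divisor's leading term divides it; move \tfrac{7}{2}y to the remainder.
  leading term 1: no divisor's leading term divides it; move \tfrac{19}{2} to the remainder.
  remainder -12y^{2} - \tfrac{1}{2}x + \tfrac{7}{2}y + \tfrac{19}{2} ≠ 0; add g_3 = -12y^{2} - \tfrac{1}{2}x + \tfrac{7}{2}y + \tfrac{19}{2} to the basis.

The other S-polynomials (S(f_1,g_3), S(f_2,g_3)) all reduce to 0 modulo the current basis, so we have a Gröbner basis.
Inter-reduce: drop elements whose leading term is divisible by another's, tail-reduce, and make monic.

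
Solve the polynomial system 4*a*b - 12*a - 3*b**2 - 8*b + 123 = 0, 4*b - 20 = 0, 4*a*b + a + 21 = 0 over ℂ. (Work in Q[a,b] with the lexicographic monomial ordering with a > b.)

Compute a lex Gröbner basis by Buchberger's algorithm.
f_1 = 4*a*b - 12*a - 3*b**2 - 8*b + 123, LT = a*b.
f_2 = 4*b - 20, LT = b.
f_3 = 4*a*b + a + 21, LT = a*b.

S(f_1,f_2): lcm = a*b. S = 2*a - 3/4*b**2 - 2*b + 123/4.
  leading term a: no divisor's leading term divides it; move 2*a to the remainder.
  leading term b**2: subtract (-3/16*b)·f_2 from -3/4*b**2 - 2*b + 123/4 → -23/4*b + 123/4
  leading term b: subtract (-23/16)·f_2 from -23/4*b + 123/4 → 2
  leading term 1: no divisor's leading term divides it; move 2 to the remainder.
  remainder 2*a + 2 ≠ 0; add h_4 = 2*a + 2 to the basis.

The other S-polynomials (S(f_1,f_3), S(f_2,f_3), S(f_1,h_4), S(f_2,h_4), S(f_3,h_4)) all reduce to 0 modulo the current basis, so we have a Gröbner basis.
Inter-reduce: drop elements whose leading term is divisible by another's, tail-reduce, and make monic.
Reduced Gröbner basis: {a + 1, b - 5}.

From the last basis element, b - 5 = 0, so b takes values in {5}. Each choice, substituted upward through the basis, yields the corresponding point(s) of the solution set.
  b = 5: the earlier basis element becomes a + 1 = 0, giving a = -1 — point (-1, 5).
Check: every point annihilates each of the original generators.

{(-1, 5)}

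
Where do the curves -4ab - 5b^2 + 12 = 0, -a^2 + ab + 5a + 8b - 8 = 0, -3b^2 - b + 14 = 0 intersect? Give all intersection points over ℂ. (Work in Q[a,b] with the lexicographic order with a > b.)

{(-1, 2)}

Compute a lex Gröbner basis by Buchberger's algorithm.
f_1 = -4ab - 5b^2 + 12, LT = ab.
f_2 = -a^2 + ab + 5a + 8b - 8, LT = a^2.
f_3 = -3b^2 - b + 14, LT = b^2.

S(f_1,f_2): lcm = a^2b. S = 9/4ab^2 + 5ab - 3a + 8b^2 - 8b.
  leading term ab^2: subtract (-9/16b)·f_1 from 9/4ab^2 + 5ab - 3a + 8b^2 - 8b → 5ab - 3a - 45/16b^3 + 8b^2 - 5/4b
  leading term ab: subtract (-5/4)·f_1 from 5ab - 3a - 45/16b^3 + 8b^2 - 5/4b → -3a - 45/16b^3 + 7/4b^2 - 5/4b + 15
  leading term a: no divisor's leading term divides it; move -3a to the remainder.
  leading term b^3: subtract (15/16b)·f_3 from -45/16b^3 + 7/4b^2 - 5/4b + 15 → 43/16b^2 - 115/8b + 15
  leading term b^2: subtract (-43/48)·f_3 from 43/16b^2 - 115/8b + 15 → -733/48b + 661/24
  leading term b: no divisor's leading term divides it; move -733/48b to the remainder.
  leading term 1: no divisor's leading term divides it; move 661/24 to the remainder.
  remainder -3a - 733/48b + 661/24 ≠ 0; add h_4 = -3a - 733/48b + 661/24 to the basis.

S(f_1,f_3): lcm = ab^2. S = -1/3ab + 14/3a + 5/4b^3 - 3b.
  leading term ab: subtract (1/12)·f_1 from -1/3ab + 14/3a + 5/4b^3 - 3b → 14/3a + 5/4b^3 + 5/12b^2 - 3b - 1
  leading term a: subtract (-14/9)·h_4 from 14/3a + 5/4b^3 + 5/12b^2 - 3b - 1 → 5/4b^3 + 5/12b^2 - 5779/216b + 4519/108
  leading term b^3: subtract (-5/12b)·f_3 from 5/4b^3 + 5/12b^2 - 5779/216b + 4519/108 → -4519/216b + 4519/108
  leading term b: no divisor's leading term divides it; move -4519/216b to the remainder.
  leading term 1: no divisor's leading term divides it; move 4519/108 to the remainder.
  remainder -4519/216b + 4519/108 ≠ 0; add h_5 = -4519/216b + 4519/108 to the basis.

S(f_2,f_3): leading monomials are coprime, so the S-polynomial reduces to 0 (Buchberger's first criterion).
S(f_1,h_4): lcm = ab. S = -553/144b^2 + 661/72b - 3.
  leading term b^2: subtract (553/432)·f_3 from -553/144b^2 + 661/72b - 3 → 4519/432b - 4519/216
  leading term b: subtract (-1/2)·h_5 from 4519/432b - 4519/216 → 0
  remainder 0.

S(f_2,h_4): lcm = a^2. S = -877/144ab + 301/72a - 8b + 8.
  leading term ab: subtract (877/576)·f_1 from -877/144ab + 301/72a - 8b + 8 → 301/72a + 4385/576b^2 - 8b - 493/48
  leading term a: subtract (-301/216)·h_4 from 301/72a + 4385/576b^2 - 8b - 493/48 → 4385/576b^2 - 303577/10368b + 145717/5184
  leading term b^2: subtract (-4385/1728)·f_3 from 4385/576b^2 - 303577/10368b + 145717/5184 → -329887/10368b + 329887/5184
  leading term b: subtract (73/48)·h_5 from -329887/10368b + 329887/5184 → 0
  remainder 0.

S(f_3,h_4): leading monomials are coprime, so the S-polynomial reduces to 0 (Buchberger's first criterion).
S(f_1,h_5): lcm = ab. S = 2a + 5/4b^2 - 3.
  leading term a: subtract (-2/3)·h_4 from 2a + 5/4b^2 - 3 → 5/4b^2 - 733/72b + 553/36
  leading term b^2: subtract (-5/12)·f_3 from 5/4b^2 - 733/72b + 553/36 → -763/72b + 763/36
  leading term b: subtract (2289/4519)·h_5 from -763/72b + 763/36 → 0
  remainder 0.

S(f_2,h_5): leading monomials are coprime, so the S-polynomial reduces to 0 (Buchberger's first criterion).
S(f_3,h_5): lcm = b^2. S = 7/3b - 14/3.
  leading term b: subtract (-504/4519)·h_5 from 7/3b - 14/3 → 0
  remainder 0.

S(h_4,h_5): leading monomials are coprime, so the S-polynomial reduces to 0 (Buchberger's first criterion).
Every S-polynomial of the final basis reduces to 0, so we have a Gröbner basis.
Inter-reduce: drop elements whose leading term is divisible by another's, tail-reduce, and make monic.
Reduced Gröbner basis: {a + 1, b - 2}.

The lex basis is triangular: the last element involves only b. Solving b - 2 = 0 gives b ∈ {2}; substituting each value into the earlier elements determines the remaining variables.
  b = 2: the earlier basis element becomes a + 1 = 0, giving a = -1 — point (-1, 2).
This is the nonlinear analogue of row-reducing a linear system.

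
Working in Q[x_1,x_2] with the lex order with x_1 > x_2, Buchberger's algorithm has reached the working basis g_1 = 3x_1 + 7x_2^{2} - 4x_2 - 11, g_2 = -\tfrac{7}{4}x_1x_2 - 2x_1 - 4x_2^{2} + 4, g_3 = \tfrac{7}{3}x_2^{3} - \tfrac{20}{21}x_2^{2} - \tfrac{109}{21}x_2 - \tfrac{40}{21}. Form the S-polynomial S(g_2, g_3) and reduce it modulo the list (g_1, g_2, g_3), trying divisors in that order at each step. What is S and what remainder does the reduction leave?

S(g_2, g_3) = \tfrac{76}{49}x_1x_2^{2} + \tfrac{109}{49}x_1x_2 + \tfrac{40}{49}x_1 + \tfrac{16}{7}x_2^{4} - \tfrac{16}{7}x_2^{2}; remainder on division = 0.

lcm(LM(g_2), LM(g_3)) = x_1x_2^{3}.
S = (lcm/LT(g_2))·g_2 − (lcm/LT(g_3))·g_3 = \tfrac{76}{49}x_1x_2^{2} + \tfrac{109}{49}x_1x_2 + \tfrac{40}{49}x_1 + \tfrac{16}{7}x_2^{4} - \tfrac{16}{7}x_2^{2}.
Reduce S modulo (g_1, g_2, g_3) in that order:
  leading term x_1x_2^{2}: subtract (\tfrac{76}{147}x_2^{2})·g_1 from \tfrac{76}{49}x_1x_2^{2} + \tfrac{109}{49}x_1x_2 + \tfrac{40}{49}x_1 + \tfrac{16}{7}x_2^{4} - \tfrac{16}{7}x_2^{2} → \tfrac{109}{49}x_1x_2 + \tfrac{40}{49}x_1 - \tfrac{4}{3}x_2^{4} + \tfrac{304}{147}x_2^{3} + \tfrac{500}{147}x_2^{2}
  leading term x_1x_2: subtract (\tfrac{109}{147}x_2)·g_1 from \tfrac{109}{49}x_1x_2 + \tfrac{40}{49}x_1 - \tfrac{4}{3}x_2^{4} + \tfrac{304}{147}x_2^{3} + \tfrac{500}{147}x_2^{2} → \tfrac{40}{49}x_1 - \tfrac{4}{3}x_2^{4} - \tfrac{153}{49}x_2^{3} + \tfrac{312}{49}x_2^{2} + \tfrac{1199}{147}x_2
  leading term x_1: subtract (\tfrac{40}{147})·g_1 from \tfrac{40}{49}x_1 - \tfrac{4}{3}x_2^{4} - \tfrac{153}{49}x_2^{3} + \tfrac{312}{49}x_2^{2} + \tfrac{1199}{147}x_2 → -\tfrac{4}{3}x_2^{4} - \tfrac{153}{49}x_2^{3} + \tfrac{656}{147}x_2^{2} + \tfrac{453}{49}x_2 + \tfrac{440}{147}
  leading term x_2^{4}: subtract (-\tfrac{4}{7}x_2)·g_3 from -\tfrac{4}{3}x_2^{4} - \tfrac{153}{49}x_2^{3} + \tfrac{656}{147}x_2^{2} + \tfrac{453}{49}x_2 + \tfrac{440}{147} → -\tfrac{11}{3}x_2^{3} + \tfrac{220}{147}x_2^{2} + \tfrac{1199}{147}x_2 + \tfrac{440}{147}
  leading term x_2^{3}: subtract (-\tfrac{11}{7})·g_3 from -\tfrac{11}{3}x_2^{3} + \tfrac{220}{147}x_2^{2} + \tfrac{1199}{147}x_2 + \tfrac{440}{147} → 0
The remainder is 0, so this S-polynomial contributes no new basis element.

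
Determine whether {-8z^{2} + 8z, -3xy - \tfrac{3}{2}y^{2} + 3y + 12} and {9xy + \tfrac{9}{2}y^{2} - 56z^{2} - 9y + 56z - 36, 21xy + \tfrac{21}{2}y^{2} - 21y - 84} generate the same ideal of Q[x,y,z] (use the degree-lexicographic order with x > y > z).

Two ideals are equal iff their reduced Gröbner bases coincide (the reduced basis is unique for a fixed ordering).
Buchberger on the first generating set:
f_1 = -8z^{2} + 8z, LT = z^{2}.
f_2 = -3xy - \tfrac{3}{2}y^{2} + 3y + 12, LT = xy.

The S-polynomials (S(f_1,f_2)) all reduce to 0 modulo the current basis, so we have a Gröbner basis.
Inter-reduce: drop elements whose leading term is divisible by another's, tail-reduce, and make monic.
Reduced Gröbner basis: {xy + \tfrac{1}{2}y^{2} - y - 4, z^{2} - z}.

Buchberger on the second generating set:
h_1 = 9xy + \tfrac{9}{2}y^{2} - 56z^{2} - 9y + 56z - 36, LT = xy.
h_2 = 21xy + \tfrac{21}{2}y^{2} - 21y - 84, LT = xy.

S(h_1,h_2): lcm = xy. S = -\tfrac{56}{9}z^{2} + \tfrac{56}{9}z.
  leading term z^{2}: no divisor's leading term divides it; move -\tfrac{56}{9}z^{2} to the remainder.
  leading term z: no divisor's leading term divides it; move \tfrac{56}{9}z to the remainder.
  remainder -\tfrac{56}{9}z^{2} + \tfrac{56}{9}z ≠ 0; add k_3 = -\tfrac{56}{9}z^{2} + \tfrac{56}{9}z to the basis.

The other S-polynomials (S(h_1,k_3), S(h_2,k_3)) all reduce to 0 modulo the current basis, so we have a Gröbner basis.
Inter-reduce: drop elements whose leading term is divisible by another's, tail-reduce, and make monic.
Reduced Gröbner basis: {xy + \tfrac{1}{2}y^{2} - y - 4, z^{2} - z}.

Same reduced basis, so the two generating sets span the same ideal.
The choice of monomial ordering does not affect the verdict — as long as both bases are computed under the same ordering, their equality decides ideal equality.

Yes, the ideals are equal.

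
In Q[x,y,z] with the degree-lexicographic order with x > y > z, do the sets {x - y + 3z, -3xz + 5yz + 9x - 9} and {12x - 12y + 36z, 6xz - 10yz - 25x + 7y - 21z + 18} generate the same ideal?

Yes, the ideals are equal.

Since reduced Gröbner bases are canonical representatives of ideals under a given ordering, it suffices to compute and compare them.
Buchberger on the first generating set:
f_1 = x - y + 3z, LT = x.
f_2 = -3xz + 5yz + 9x - 9, LT = xz.

S(f_1,f_2): lcm = xz. S = 2/3yz + 3z^2 + 3x - 3.
  leading term yz: no divisor's leading term divides it; move 2/3yz to the remainder.
  leading term z^2: no divisor's leading term divides it; move 3z^2 to the remainder.
  leading term x: subtract (3)·f_1 from 3x - 3 → 3y - 9z - 3
  leading term y: no divisor's leading term divides it; move 3y to the remainder.
  leading term z: no divisor's leading term divides it; move -9z to the remainder.
  leading term 1: no divisor's leading term divides it; move -3 to the remainder.
  remainder 2/3yz + 3z^2 + 3y - 9z - 3 ≠ 0; add g_3 = 2/3yz + 3z^2 + 3y - 9z - 3 to the basis.

The other S-polynomials (S(f_1,g_3), S(f_2,g_3)) all reduce to 0 modulo the current basis, so we have a Gröbner basis.
Inter-reduce: drop elements whose leading term is divisible by another's, tail-reduce, and make monic.
Reduced Gröbner basis: {yz + 9/2z^2 + 9/2y - 27/2z - 9/2, x - y + 3z}.

Buchberger on the second generating set:
h_1 = 12x - 12y + 36z, LT = x.
h_2 = 6xz - 10yz - 25x + 7y - 21z + 18, LT = xz.

S(h_1,h_2): lcm = xz. S = 2/3yz + 3z^2 + 25/6x - 7/6y + 7/2z - 3.
  leading term yz: no divisor's leading term divides it; move 2/3yz to the remainder.
  leading term z^2: no divisor's leading term divides it; move 3z^2 to the remainder.
  leading term x: subtract (25/72)·h_1 from 25/6x - 7/6y + 7/2z - 3 → 3y - 9z - 3
  leading term y: no divisor's leading term divides it; move 3y to the remainder.
  leading term z: no divisor's leading term divides it; move -9z to the remainder.
  leading term 1: no divisor's leading term divides it; move -3 to the remainder.
  remainder 2/3yz + 3z^2 + 3y - 9z - 3 ≠ 0; add k_3 = 2/3yz + 3z^2 + 3y - 9z - 3 to the basis.

The other S-polynomials (S(h_1,k_3), S(h_2,k_3)) all reduce to 0 modulo the current basis, so we have a Gröbner basis.
Inter-reduce: drop elements whose leading term is divisible by another's, tail-reduce, and make monic.
Reduced Gröbner basis: {yz + 9/2z^2 + 9/2y - 27/2z - 9/2, x - y + 3z}.

Same reduced basis, so the two generating sets span the same ideal.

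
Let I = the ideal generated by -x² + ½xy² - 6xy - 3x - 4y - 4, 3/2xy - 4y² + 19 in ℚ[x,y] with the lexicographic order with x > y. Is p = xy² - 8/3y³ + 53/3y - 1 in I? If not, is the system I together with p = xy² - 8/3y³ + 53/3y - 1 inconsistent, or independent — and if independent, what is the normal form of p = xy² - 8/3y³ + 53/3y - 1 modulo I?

First compute the reduced Gröbner basis of I by Buchberger's algorithm.
f_1 = -x² + ½xy² - 6xy - 3x - 4y - 4, LT = x².
f_2 = 3/2xy - 4y² + 19, LT = xy.

S(f_1,f_2): lcm = x²y. S = -½xy³ + 26/3xy² + 3xy - 38/3x + 4y² + 4y.
  reduce S modulo (f_1, f_2):
  remainder -38/3x - 4/3y⁴ + 208/9y³ + 55/3y² - 952/9y - 38 ≠ 0; add h_3 = -38/3x - 4/3y⁴ + 208/9y³ + 55/3y² - 952/9y - 38 to the basis.

S(f_1,h_3): lcm = x². S = -2/19xy⁴ + 104/57xy³ + 18/19xy² - 134/57xy + 4y + 4.
  reduce S modulo (f_1, f_2, h_3):
  remainder -16/57y⁵ + 832/171y⁴ + 220/57y³ - 5024/171y² - 8y + 304/9 ≠ 0; add h_4 = -16/57y⁵ + 832/171y⁴ + 220/57y³ - 5024/171y² - 8y + 304/9 to the basis.

The other S-polynomials (S(f_2,h_3), S(f_1,h_4), S(f_2,h_4), S(h_3,h_4)) all reduce to 0 modulo the current basis, so we have a Gröbner basis.
Inter-reduce: drop elements whose leading term is divisible by another's, tail-reduce, and make monic.
Reduced Gröbner basis: {x + 2/19y⁴ - 104/57y³ - 55/38y² + 476/57y + 3, y⁵ - 52/3y⁴ - 55/4y³ + 314/3y² + 57/2y - 361/3}.
Label its elements g_1 = x + 2/19y⁴ - 104/57y³ - 55/38y² + 476/57y + 3, g_2 = y⁵ - 52/3y⁴ - 55/4y³ + 314/3y² + 57/2y - 361/3.

Reduce p = xy² - 8/3y³ + 53/3y - 1 modulo G:
  leading term xy²: subtract (y²)·g_1 from xy² - 8/3y³ + 53/3y - 1 → -2/19y⁶ + 104/57y⁵ + 55/38y⁴ - 628/57y³ - 3y² + 53/3y - 1
  leading term y⁶: subtract (-2/19y)·g_2 from -2/19y⁶ + 104/57y⁵ + 55/38y⁴ - 628/57y³ - 3y² + 53/3y - 1 → 5y - 1
  leading term y: no divisor's leading term divides it; move 5y to the remainder.
  leading term 1: no divisor's leading term divides it; move -1 to the remainder.
  normal form = 5y - 1.
The normal form is nonzero, so p ∉ I. Since p minus its normal form lies in I, I + (p) = I + (r) where r = 5y - 1; decide whether this ideal is the whole ring.
Run Buchberger on G together with r (pairs among the g_i already reduce to 0 since G is a Gröbner basis):
g_1 = x + 2/19y⁴ - 104/57y³ - 55/38y² + 476/57y + 3, LT = x.
g_2 = y⁵ - 52/3y⁴ - 55/4y³ + 314/3y² + 57/2y - 361/3, LT = y⁵.
r = 5y - 1, LT = y.

S(g_2,r): lcm = y⁵. S = -257/15y⁴ - 55/4y³ + 314/3y² + 57/2y - 361/3.
  reduce S modulo (g_1, g_2, r):
  remainder -1382301/12500 ≠ 0; add m_4 = -1382301/12500 to the basis.

The other S-polynomials (S(g_1,g_2), S(g_1,r), S(g_1,m_4), S(g_2,m_4), S(r,m_4)) all reduce to 0 modulo the current basis, so we have a Gröbner basis.
Inter-reduce: drop elements whose leading term is divisible by another's, tail-reduce, and make monic.
Reduced Gröbner basis: {1}.
The reduced Gröbner basis of I + (p) is {1}: the ideal is the whole ring, so the enlarged system has no common solution — adjoining p is inconsistent.

Ideal membership is decidable via reduction modulo a Gröbner basis.

Adjoining xy² - 8/3y³ + 53/3y - 1 makes the ideal the whole ring: the system is inconsistent.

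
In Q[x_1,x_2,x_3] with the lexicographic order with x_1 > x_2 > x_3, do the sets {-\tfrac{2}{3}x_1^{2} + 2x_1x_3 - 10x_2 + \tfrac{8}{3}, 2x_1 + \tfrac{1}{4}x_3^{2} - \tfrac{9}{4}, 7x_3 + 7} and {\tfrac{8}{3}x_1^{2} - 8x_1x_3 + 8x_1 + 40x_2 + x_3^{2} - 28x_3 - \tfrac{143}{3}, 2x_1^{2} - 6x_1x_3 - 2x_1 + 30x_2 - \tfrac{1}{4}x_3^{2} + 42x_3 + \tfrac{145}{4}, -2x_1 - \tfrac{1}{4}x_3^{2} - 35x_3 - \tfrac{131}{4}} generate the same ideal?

Equality of ideals is decidable: compute both reduced Gröbner bases (unique for the ordering) and check whether they agree.
Buchberger on the first generating set:
f_1 = -\tfrac{2}{3}x_1^{2} + 2x_1x_3 - 10x_2 + \tfrac{8}{3}, LT = x_1^{2}.
f_2 = 2x_1 + \tfrac{1}{4}x_3^{2} - \tfrac{9}{4}, LT = x_1.
f_3 = 7x_3 + 7, LT = x_3.

S(f_1,f_2): lcm = x_1^{2}. S = -\tfrac{1}{8}x_1x_3^{2} - 3x_1x_3 + \tfrac{9}{8}x_1 + 15x_2 - 4.
  reduce S modulo (f_1, f_2, f_3):
  remainder 15x_2 ≠ 0; add g_4 = 15x_2 to the basis.

The other S-polynomials (S(f_1,f_3), S(f_2,f_3), S(f_1,g_4), S(f_2,g_4), S(f_3,g_4)) all reduce to 0 modulo the current basis, so we have a Gröbner basis.
Inter-reduce: drop elements whose leading term is divisible by another's, tail-reduce, and make monic.
Reduced Gröbner basis: {x_1 - 1, x_2, x_3 + 1}.

Buchberger on the second generating set:
h_1 = \tfrac{8}{3}x_1^{2} - 8x_1x_3 + 8x_1 + 40x_2 + x_3^{2} - 28x_3 - \tfrac{143}{3}, LT = x_1^{2}.
h_2 = 2x_1^{2} - 6x_1x_3 - 2x_1 + 30x_2 - \tfrac{1}{4}x_3^{2} + 42x_3 + \tfrac{145}{4}, LT = x_1^{2}.
h_3 = -2x_1 - \tfrac{1}{4}x_3^{2} - 35x_3 - \tfrac{131}{4}, LT = x_1.

S(h_1,h_2): lcm = x_1^{2}. S = 4x_1 + \tfrac{1}{2}x_3^{2} - \tfrac{63}{2}x_3 - 36.
  reduce S modulo (h_1, h_2, h_3):
  remainder -\tfrac{203}{2}x_3 - \tfrac{203}{2} ≠ 0; add k_4 = -\tfrac{203}{2}x_3 - \tfrac{203}{2} to the basis.

S(h_1,h_3): lcm = x_1^{2}. S = -\tfrac{1}{8}x_1x_3^{2} - \tfrac{41}{2}x_1x_3 - \tfrac{107}{8}x_1 + 15x_2 + \tfrac{3}{8}x_3^{2} - \tfrac{21}{2}x_3 - \tfrac{143}{8}.
  reduce S modulo (h_1, h_2, h_3, k_4):
  remainder 15x_2 ≠ 0; add k_5 = 15x_2 to the basis.

The other S-polynomials (S(h_2,h_3), S(h_1,k_4), S(h_2,k_4), S(h_3,k_4), S(h_1,k_5), S(h_2,k_5), S(h_3,k_5), S(k_4,k_5)) all reduce to 0 modulo the current basis, so we have a Gröbner basis.
Inter-reduce: drop elements whose leading term is divisible by another's, tail-reduce, and make monic.
Reduced Gröbner basis: {x_1 - 1, x_2, x_3 + 1}.

Same reduced basis, so the two generating sets span the same ideal.

Yes, the ideals are equal.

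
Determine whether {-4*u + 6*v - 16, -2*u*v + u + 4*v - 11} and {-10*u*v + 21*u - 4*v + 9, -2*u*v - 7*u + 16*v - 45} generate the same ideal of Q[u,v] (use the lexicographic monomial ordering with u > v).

For a fixed monomial order, each ideal has a unique reduced Gröbner basis; comparing bases decides equality.
Buchberger on the first generating set:
f_1 = -4*u + 6*v - 16, LT = u.
f_2 = -2*u*v + u + 4*v - 11, LT = u*v.

S(f_1,f_2): lcm = u*v. S = 1/2*u - 3/2*v**2 + 6*v - 11/2.
  leading term u: subtract (-1/8)·f_1 from 1/2*u - 3/2*v**2 + 6*v - 11/2 → -3/2*v**2 + 27/4*v - 15/2
  leading term v**2: no divisor's leading term divides it; move -3/2*v**2 to the remainder.
  leading term v: no divisor's leading term divides it; move 27/4*v to the remainder.
  leading term 1: no divisor's leading term divides it; move -15/2 to the remainder.
  remainder -3/2*v**2 + 27/4*v - 15/2 ≠ 0; add g_3 = -3/2*v**2 + 27/4*v - 15/2 to the basis.

S(f_1,g_3): leading monomials are coprime, so the S-polynomial reduces to 0 (Buchberger's first criterion).
S(f_2,g_3): lcm = u*v**2. S = 4*u*v - 5*u - 2*v**2 + 11/2*v.
  leading term u*v: subtract (-v)·f_1 from 4*u*v - 5*u - 2*v**2 + 11/2*v → -5*u + 4*v**2 - 21/2*v
  leading term u: subtract (5/4)·f_1 from -5*u + 4*v**2 - 21/2*v → 4*v**2 - 18*v + 20
  leading term v**2: subtract (-8/3)·g_3 from 4*v**2 - 18*v + 20 → 0
  remainder 0.

Every S-polynomial of the final basis reduces to 0, so we have a Gröbner basis.
Inter-reduce: drop elements whose leading term is divisible by another's, tail-reduce, and make monic.
Reduced Gröbner basis: {u - 3/2*v + 4, v**2 - 9/2*v + 5}.

Buchberger on the second generating set:
h_1 = -10*u*v + 21*u - 4*v + 9, LT = u*v.
h_2 = -2*u*v - 7*u + 16*v - 45, LT = u*v.

S(h_1,h_2): lcm = u*v. S = -28/5*u + 42/5*v - 117/5.
  leading term u: no divisor's leading term divides it; move -28/5*u to the remainder.
  leading term v: no divisor's leading term divides it; move 42/5*v to the remainder.
  leading term 1: no divisor's leading term divides it; move -117/5 to the remainder.
  remainder -28/5*u + 42/5*v - 117/5 ≠ 0; add k_3 = -28/5*u + 42/5*v - 117/5 to the basis.

S(h_1,k_3): lcm = u*v. S = -21/10*u + 3/2*v**2 - 529/140*v - 9/10.
  leading term u: subtract (3/8)·k_3 from -21/10*u + 3/2*v**2 - 529/140*v - 9/10 → 3/2*v**2 - 97/14*v + 63/8
  leading term v**2: no divisor's leading term divides it; move 3/2*v**2 to the remainder.
  leading term v: no divisor's leading term divides it; move -97/14*v to the remainder.
  leading term 1: no divisor's leading term divides it; move 63/8 to the remainder.
  remainder 3/2*v**2 - 97/14*v + 63/8 ≠ 0; add k_4 = 3/2*v**2 - 97/14*v + 63/8 to the basis.

S(h_2,k_3): lcm = u*v. S = 7/2*u + 3/2*v**2 - 341/28*v + 45/2.
  leading term u: subtract (-5/8)·k_3 from 7/2*u + 3/2*v**2 - 341/28*v + 45/2 → 3/2*v**2 - 97/14*v + 63/8
  leading term v**2: subtract (1)·k_4 from 3/2*v**2 - 97/14*v + 63/8 → 0
  remainder 0.

S(h_1,k_4): lcm = u*v**2. S = 529/210*u*v - 21/4*u + 2/5*v**2 - 9/10*v.
  leading term u*v: subtract (-529/2100)·h_1 from 529/210*u*v - 21/4*u + 2/5*v**2 - 9/10*v → 1/25*u + 2/5*v**2 - 2003/1050*v + 1587/700
  leading term u: subtract (-1/140)·k_3 from 1/25*u + 2/5*v**2 - 2003/1050*v + 1587/700 → 2/5*v**2 - 194/105*v + 21/10
  leading term v**2: subtract (4/15)·k_4 from 2/5*v**2 - 194/105*v + 21/10 → 0
  remainder 0.

S(h_2,k_4): lcm = u*v**2. S = 341/42*u*v - 21/4*u - 8*v**2 + 45/2*v.
  leading term u*v: subtract (-341/420)·h_1 from 341/42*u*v - 21/4*u - 8*v**2 + 45/2*v → 59/5*u - 8*v**2 + 4043/210*v + 1023/140
  leading term u: subtract (-59/28)·k_3 from 59/5*u - 8*v**2 + 4043/210*v + 1023/140 → -8*v**2 + 776/21*v - 42
  leading term v**2: subtract (-16/3)·k_4 from -8*v**2 + 776/21*v - 42 → 0
  remainder 0.

S(k_3,k_4): leading monomials are coprime, so the S-polynomial reduces to 0 (Buchberger's first criterion).
Every S-polynomial of the final basis reduces to 0, so we have a Gröbner basis.
Inter-reduce: drop elements whose leading term is divisible by another's, tail-reduce, and make monic.
Reduced Gröbner basis: {u - 3/2*v + 117/28, v**2 - 97/21*v + 21/4}.

These differ, so the ideals are not equal.

No, the ideals differ.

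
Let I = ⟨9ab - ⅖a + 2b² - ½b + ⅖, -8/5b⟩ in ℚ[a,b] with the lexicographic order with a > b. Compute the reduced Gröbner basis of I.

G = {a - 1, b}

f_1 = 9ab - ⅖a + 2b² - ½b + ⅖, LT = ab.
f_2 = -8/5b, LT = b.

S(f_1,f_2): lcm = ab. S = -2/45a + 2/9b² - 1/18b + 2/45.
  leading term a: no divisor's leading term divides it; move -2/45a to the remainder.
  leading term b²: subtract (-5/36b)·f_2 from 2/9b² - 1/18b + 2/45 → -1/18b + 2/45
  leading term b: subtract (5/144)·f_2 from -1/18b + 2/45 → 2/45
  leading term 1: no divisor's leading term divides it; move 2/45 to the remainder.
  remainder -2/45a + 2/45 ≠ 0; add g_3 = -2/45a + 2/45 to the basis.

S(f_1,g_3): lcm = ab. S = -2/45a + 2/9b² + 17/18b + 2/45.
  leading term a: subtract (1)·g_3 from -2/45a + 2/9b² + 17/18b + 2/45 → 2/9b² + 17/18b
  leading term b²: subtract (-5/36b)·f_2 from 2/9b² + 17/18b → 17/18b
  leading term b: subtract (-85/144)·f_2 from 17/18b → 0
  remainder 0.

S(f_2,g_3): leading monomials are coprime, so the S-polynomial reduces to 0 (Buchberger's first criterion).
Every S-polynomial of the final basis reduces to 0, so we have a Gröbner basis.
Inter-reduce: drop elements whose leading term is divisible by another's, tail-reduce, and make monic.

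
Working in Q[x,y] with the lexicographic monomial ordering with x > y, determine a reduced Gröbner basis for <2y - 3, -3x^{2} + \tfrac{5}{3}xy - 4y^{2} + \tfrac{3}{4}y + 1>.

G = {x^{2} - \tfrac{5}{6}x + \tfrac{55}{24}, y - \tfrac{3}{2}}

This is the nonlinear analogue of row-reducing a linear system.

f_1 = 2y - 3, LT = y.
f_2 = -3x^{2} + \tfrac{5}{3}xy - 4y^{2} + \tfrac{3}{4}y + 1, LT = x^{2}.

The S-polynomials (S(f_1,f_2)) all reduce to 0 modulo the current basis, so we have a Gröbner basis.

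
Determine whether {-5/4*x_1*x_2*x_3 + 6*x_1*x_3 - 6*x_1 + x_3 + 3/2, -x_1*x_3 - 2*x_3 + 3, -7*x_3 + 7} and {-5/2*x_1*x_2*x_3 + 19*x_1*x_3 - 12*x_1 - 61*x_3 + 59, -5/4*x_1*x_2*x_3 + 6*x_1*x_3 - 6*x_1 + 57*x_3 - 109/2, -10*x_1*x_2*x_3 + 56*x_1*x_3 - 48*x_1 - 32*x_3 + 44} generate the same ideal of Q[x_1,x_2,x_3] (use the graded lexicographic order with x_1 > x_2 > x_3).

Yes, the ideals are equal.

Equality of ideals is decidable: compute both reduced Gröbner bases (unique for the ordering) and check whether they agree.
Buchberger on the first generating set:
f_1 = -5/4*x_1*x_2*x_3 + 6*x_1*x_3 - 6*x_1 + x_3 + 3/2, LT = x_1*x_2*x_3.
f_2 = -x_1*x_3 - 2*x_3 + 3, LT = x_1*x_3.
f_3 = -7*x_3 + 7, LT = x_3.

S(f_1,f_2): lcm = x_1*x_2*x_3. S = -24/5*x_1*x_3 - 2*x_2*x_3 + 24/5*x_1 + 3*x_2 - 4/5*x_3 - 6/5.
  leading term x_1*x_3: subtract (24/5)·f_2 from -24/5*x_1*x_3 - 2*x_2*x_3 + 24/5*x_1 + 3*x_2 - 4/5*x_3 - 6/5 → -2*x_2*x_3 + 24/5*x_1 + 3*x_2 + 44/5*x_3 - 78/5
  leading term x_2*x_3: subtract (2/7*x_2)·f_3 from -2*x_2*x_3 + 24/5*x_1 + 3*x_2 + 44/5*x_3 - 78/5 → 24/5*x_1 + x_2 + 44/5*x_3 - 78/5
  leading term x_1: no divisor's leading term divides it; move 24/5*x_1 to the remainder.
  leading term x_2: no divisor's leading term divides it; move x_2 to the remainder.
  leading term x_3: subtract (-44/35)·f_3 from 44/5*x_3 - 78/5 → -34/5
  leading term 1: no divisor's leading term divides it; move -34/5 to the remainder.
  remainder 24/5*x_1 + x_2 - 34/5 ≠ 0; add g_4 = 24/5*x_1 + x_2 - 34/5 to the basis.

S(f_1,f_3): lcm = x_1*x_2*x_3. S = x_1*x_2 - 24/5*x_1*x_3 + 24/5*x_1 - 4/5*x_3 - 6/5.
  leading term x_1*x_2: subtract (5/24*x_2)·g_4 from x_1*x_2 - 24/5*x_1*x_3 + 24/5*x_1 - 4/5*x_3 - 6/5 → -24/5*x_1*x_3 - 5/24*x_2**2 + 24/5*x_1 + 17/12*x_2 - 4/5*x_3 - 6/5
  leading term x_1*x_3: subtract (24/5)·f_2 from -24/5*x_1*x_3 - 5/24*x_2**2 + 24/5*x_1 + 17/12*x_2 - 4/5*x_3 - 6/5 → -5/24*x_2**2 + 24/5*x_1 + 17/12*x_2 + 44/5*x_3 - 78/5
  leading term x_2**2: no divisor's leading term divides it; move -5/24*x_2**2 to the remainder.
  leading term x_1: subtract (1)·g_4 from 24/5*x_1 + 17/12*x_2 + 44/5*x_3 - 78/5 → 5/12*x_2 + 44/5*x_3 - 44/5
  leading term x_2: no divisor's leading term divides it; move 5/12*x_2 to the remainder.
  leading term x_3: subtract (-44/35)·f_3 from 44/5*x_3 - 44/5 → 0
  remainder -5/24*x_2**2 + 5/12*x_2 ≠ 0; add g_5 = -5/24*x_2**2 + 5/12*x_2 to the basis.

S(f_2,f_3): lcm = x_1*x_3. S = x_1 + 2*x_3 - 3.
  leading term x_1: subtract (5/24)·g_4 from x_1 + 2*x_3 - 3 → -5/24*x_2 + 2*x_3 - 19/12
  leading term x_2: no divisor's leading term divides it; move -5/24*x_2 to the remainder.
  leading term x_3: subtract (-2/7)·f_3 from 2*x_3 - 19/12 → 5/12
  leading term 1: no divisor's leading term divides it; move 5/12 to the remainder.
  remainder -5/24*x_2 + 5/12 ≠ 0; add g_6 = -5/24*x_2 + 5/12 to the basis.

The other S-polynomials (S(f_1,g_4), S(f_2,g_4), S(f_3,g_4), S(f_1,g_5), S(f_2,g_5), S(f_3,g_5), S(g_4,g_5), S(f_1,g_6), S(f_2,g_6), S(f_3,g_6), S(g_4,g_6), S(g_5,g_6)) all reduce to 0 modulo the current basis, so we have a Gröbner basis.
Inter-reduce: drop elements whose leading term is divisible by another's, tail-reduce, and make monic.
Reduced Gröbner basis: {x_1 - 1, x_2 - 2, x_3 - 1}.

Buchberger on the second generating set:
h_1 = -5/2*x_1*x_2*x_3 + 19*x_1*x_3 - 12*x_1 - 61*x_3 + 59, LT = x_1*x_2*x_3.
h_2 = -5/4*x_1*x_2*x_3 + 6*x_1*x_3 - 6*x_1 + 57*x_3 - 109/2, LT = x_1*x_2*x_3.
h_3 = -10*x_1*x_2*x_3 + 56*x_1*x_3 - 48*x_1 - 32*x_3 + 44, LT = x_1*x_2*x_3.

S(h_1,h_2): lcm = x_1*x_2*x_3. S = -14/5*x_1*x_3 + 70*x_3 - 336/5.
  leading term x_1*x_3: no divisor's leading term divides it; move -14/5*x_1*x_3 to the remainder.
  leading term x_3: no divisor's leading term divides it; move 70*x_3 to the remainder.
  leading term 1: no divisor's leading term divides it; move -336/5 to the remainder.
  remainder -14/5*x_1*x_3 + 70*x_3 - 336/5 ≠ 0; add k_4 = -14/5*x_1*x_3 + 70*x_3 - 336/5 to the basis.

S(h_1,h_3): lcm = x_1*x_2*x_3. S = -2*x_1*x_3 + 106/5*x_3 - 96/5.
  leading term x_1*x_3: subtract (5/7)·k_4 from -2*x_1*x_3 + 106/5*x_3 - 96/5 → -144/5*x_3 + 144/5
  leading term x_3: no divisor's leading term divides it; move -144/5*x_3 to the remainder.
  leading term 1: no divisor's leading term divides it; move 144/5 to the remainder.
  remainder -144/5*x_3 + 144/5 ≠ 0; add k_5 = -144/5*x_3 + 144/5 to the basis.

S(h_1,k_4): lcm = x_1*x_2*x_3. S = -38/5*x_1*x_3 + 25*x_2*x_3 + 24/5*x_1 - 24*x_2 + 122/5*x_3 - 118/5.
  leading term x_1*x_3: subtract (19/7)·k_4 from -38/5*x_1*x_3 + 25*x_2*x_3 + 24/5*x_1 - 24*x_2 + 122/5*x_3 - 118/5 → 25*x_2*x_3 + 24/5*x_1 - 24*x_2 - 828/5*x_3 + 794/5
  leading term x_2*x_3: subtract (-125/144*x_2)·k_5 from 25*x_2*x_3 + 24/5*x_1 - 24*x_2 - 828/5*x_3 + 794/5 → 24/5*x_1 + x_2 - 828/5*x_3 + 794/5
  leading term x_1: no divisor's leading term divides it; move 24/5*x_1 to the remainder.
  leading term x_2: no divisor's leading term divides it; move x_2 to the remainder.
  leading term x_3: subtract (23/4)·k_5 from -828/5*x_3 + 794/5 → -34/5
  leading term 1: no divisor's leading term divides it; move -34/5 to the remainder.
  remainder 24/5*x_1 + x_2 - 34/5 ≠ 0; add k_6 = 24/5*x_1 + x_2 - 34/5 to the basis.

S(h_1,k_5): lcm = x_1*x_2*x_3. S = x_1*x_2 - 38/5*x_1*x_3 + 24/5*x_1 + 122/5*x_3 - 118/5.
  leading term x_1*x_2: subtract (5/24*x_2)·k_6 from x_1*x_2 - 38/5*x_1*x_3 + 24/5*x_1 + 122/5*x_3 - 118/5 → -38/5*x_1*x_3 - 5/24*x_2**2 + 24/5*x_1 + 17/12*x_2 + 122/5*x_3 - 118/5
  leading term x_1*x_3: subtract (19/7)·k_4 from -38/5*x_1*x_3 - 5/24*x_2**2 + 24/5*x_1 + 17/12*x_2 + 122/5*x_3 - 118/5 → -5/24*x_2**2 + 24/5*x_1 + 17/12*x_2 - 828/5*x_3 + 794/5
  leading term x_2**2: no divisor's leading term divides it; move -5/24*x_2**2 to the remainder.
  leading term x_1: subtract (1)·k_6 from 24/5*x_1 + 17/12*x_2 - 828/5*x_3 + 794/5 → 5/12*x_2 - 828/5*x_3 + 828/5
  leading term x_2: no divisor's leading term divides it; move 5/12*x_2 to the remainder.
  leading term x_3: subtract (23/4)·k_5 from -828/5*x_3 + 828/5 → 0
  remainder -5/24*x_2**2 + 5/12*x_2 ≠ 0; add k_7 = -5/24*x_2**2 + 5/12*x_2 to the basis.

S(k_4,k_5): lcm = x_1*x_3. S = x_1 - 25*x_3 + 24.
  leading term x_1: subtract (5/24)·k_6 from x_1 - 25*x_3 + 24 → -5/24*x_2 - 25*x_3 + 305/12
  leading term x_2: no divisor's leading term divides it; move -5/24*x_2 to the remainder.
  leading term x_3: subtract (125/144)·k_5 from -25*x_3 + 305/12 → 5/12
  leading term 1: no divisor's leading term divides it; move 5/12 to the remainder.
  remainder -5/24*x_2 + 5/12 ≠ 0; add k_8 = -5/24*x_2 + 5/12 to the basis.

The other S-polynomials (S(h_2,h_3), S(h_2,k_4), S(h_3,k_4), S(h_2,k_5), S(h_3,k_5), S(h_1,k_6), S(h_2,k_6), S(h_3,k_6), S(k_4,k_6), S(k_5,k_6), S(h_1,k_7), S(h_2,k_7), S(h_3,k_7), S(k_4,k_7), S(k_5,k_7), S(k_6,k_7), S(h_1,k_8), S(h_2,k_8), S(h_3,k_8), S(k_4,k_8), S(k_5,k_8), S(k_6,k_8), S(k_7,k_8)) all reduce to 0 modulo the current basis, so we have a Gröbner basis.
Inter-reduce: drop elements whose leading term is divisible by another's, tail-reduce, and make monic.
Reduced Gröbner basis: {x_1 - 1, x_2 - 2, x_3 - 1}.

The two bases agree; hence the ideals are identical.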